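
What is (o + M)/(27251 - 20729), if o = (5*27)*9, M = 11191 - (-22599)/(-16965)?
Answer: 23382799/12293970 ≈ 1.9020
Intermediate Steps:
M = 21092524/1885 (M = 11191 - (-22599)*(-1)/16965 = 11191 - 1*2511/1885 = 11191 - 2511/1885 = 21092524/1885 ≈ 11190.)
o = 1215 (o = 135*9 = 1215)
(o + M)/(27251 - 20729) = (1215 + 21092524/1885)/(27251 - 20729) = (23382799/1885)/6522 = (23382799/1885)*(1/6522) = 23382799/12293970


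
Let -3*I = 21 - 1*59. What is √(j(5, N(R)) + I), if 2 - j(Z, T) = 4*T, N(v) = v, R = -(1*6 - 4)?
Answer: 2*√51/3 ≈ 4.7610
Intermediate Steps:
R = -2 (R = -(6 - 4) = -1*2 = -2)
j(Z, T) = 2 - 4*T
I = 38/3 (I = -(21 - 1*59)/3 = -(21 - 59)/3 = -⅓*(-38) = 38/3 ≈ 12.667)
√(j(5, N(R)) + I) = √((2 - 4*(-2)) + 38/3) = √((2 + 8) + 38/3) = √(10 + 38/3) = √(68/3) = 2*√51/3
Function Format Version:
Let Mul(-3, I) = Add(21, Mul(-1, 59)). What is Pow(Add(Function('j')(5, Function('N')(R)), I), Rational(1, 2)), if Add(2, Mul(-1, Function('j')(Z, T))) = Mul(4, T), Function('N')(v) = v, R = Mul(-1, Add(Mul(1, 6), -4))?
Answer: Mul(Rational(2, 3), Pow(51, Rational(1, 2))) ≈ 4.7610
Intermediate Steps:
R = -2 (R = Mul(-1, Add(6, -4)) = Mul(-1, 2) = -2)
Function('j')(Z, T) = Add(2, Mul(-4, T)) (Function('j')(Z, T) = Add(2, Mul(-1, Mul(4, T))) = Add(2, Mul(-4, T)))
I = Rational(38, 3) (I = Mul(Rational(-1, 3), Add(21, Mul(-1, 59))) = Mul(Rational(-1, 3), Add(21, -59)) = Mul(Rational(-1, 3), -38) = Rational(38, 3) ≈ 12.667)
Pow(Add(Function('j')(5, Function('N')(R)), I), Rational(1, 2)) = Pow(Add(Add(2, Mul(-4, -2)), Rational(38, 3)), Rational(1, 2)) = Pow(Add(Add(2, 8), Rational(38, 3)), Rational(1, 2)) = Pow(Add(10, Rational(38, 3)), Rational(1, 2)) = Pow(Rational(68, 3), Rational(1, 2)) = Mul(Rational(2, 3), Pow(51, Rational(1, 2)))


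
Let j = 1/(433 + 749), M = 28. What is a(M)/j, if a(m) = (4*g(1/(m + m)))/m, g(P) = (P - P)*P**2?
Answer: 0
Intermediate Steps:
g(P) = 0 (g(P) = 0*P**2 = 0)
j = 1/1182 ≈ 0.00084602
a(m) = 0 (a(m) = (4*0)/m = 0/m = 0)
a(M)/j = 0/(1/1182) = 0*1182 = 0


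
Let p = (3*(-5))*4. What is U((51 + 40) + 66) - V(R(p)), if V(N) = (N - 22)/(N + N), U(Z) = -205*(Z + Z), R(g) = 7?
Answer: -901165/14 ≈ -64369.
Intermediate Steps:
p = -60 (p = -15*4 = -60)
U(Z) = -410*Z
V(N) = (-22 + N)/(2*N) (V(N) = (-22 + N)/((2*N)) = (-22 + N)*(1/(2*N)) = (-22 + N)/(2*N))
U((51 + 40) + 66) - V(R(p)) = -410*((51 + 40) + 66) - (-22 + 7)/(2*7) = -410*(91 + 66) - (-15)/(2*7) = -410*157 - 1*(-15/14) = -64370 + 15/14 = -901165/14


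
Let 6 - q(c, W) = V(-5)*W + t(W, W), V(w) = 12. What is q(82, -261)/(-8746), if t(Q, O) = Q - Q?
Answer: -1569/4373 ≈ -0.35879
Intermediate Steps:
t(Q, O) = 0
q(c, W) = 6 - 12*W (q(c, W) = 6 - (12*W + 0) = 6 - 12*W)
q(82, -261)/(-8746) = (6 - 12*(-261))/(-8746) = (6 + 3132)*(-1/8746) = 3138*(-1/8746) = -1569/4373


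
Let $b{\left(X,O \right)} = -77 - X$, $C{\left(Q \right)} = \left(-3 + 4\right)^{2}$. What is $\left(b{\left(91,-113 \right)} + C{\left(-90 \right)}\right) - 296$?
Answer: $-463$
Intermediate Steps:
$C{\left(Q \right)} = 1$ ($C{\left(Q \right)} = 1^{2} = 1$)
$\left(b{\left(91,-113 \right)} + C{\left(-90 \right)}\right) - 296 = \left(\left(-77 - 91\right) + 1\right) - 296 = \left(-168 + 1\right) - 296 = -167 - 296 = -463$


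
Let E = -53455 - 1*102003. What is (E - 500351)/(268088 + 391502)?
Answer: -655809/659590 ≈ -0.99427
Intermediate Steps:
E = -155458 (E = -53455 - 102003 = -155458)
(E - 500351)/(268088 + 391502) = (-155458 - 500351)/(268088 + 391502) = -655809/659590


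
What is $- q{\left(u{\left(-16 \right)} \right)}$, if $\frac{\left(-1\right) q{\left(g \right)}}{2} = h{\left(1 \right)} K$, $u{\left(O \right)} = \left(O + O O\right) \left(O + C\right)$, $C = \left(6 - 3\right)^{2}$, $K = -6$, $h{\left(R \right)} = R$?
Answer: $-12$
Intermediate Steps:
$C = 9$ ($C = 3^{2} = 9$)
$u{\left(O \right)} = \left(9 + O\right) \left(O + O^{2}\right)$ ($u{\left(O \right)} = \left(O + O O\right) \left(O + 9\right) = \left(O + O^{2}\right) \left(9 + O\right) = \left(9 + O\right) \left(O + O^{2}\right)$)
$q{\left(g \right)} = 12$ ($q{\left(g \right)} = - 2 \cdot 1 \left(-6\right) = \left(-2\right) \left(-6\right) = 12$)
$- q{\left(u{\left(-16 \right)} \right)} = \left(-1\right) 12 = -12$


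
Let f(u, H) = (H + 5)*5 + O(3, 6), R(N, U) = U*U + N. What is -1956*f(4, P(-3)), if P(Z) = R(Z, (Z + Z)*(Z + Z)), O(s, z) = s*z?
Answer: -12729648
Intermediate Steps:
R(N, U) = N + U**2 (R(N, U) = U**2 + N = N + U**2)
P(Z) = Z + 16*Z**4 (P(Z) = Z + ((Z + Z)*(Z + Z))**2 = Z + ((2*Z)*(2*Z))**2 = Z + (4*Z**2)**2 = Z + 16*Z**4)
f(u, H) = 43 + 5*H (f(u, H) = (H + 5)*5 + 3*6 = (5 + H)*5 + 18 = (25 + 5*H) + 18 = 43 + 5*H)
-1956*f(4, P(-3)) = -1956*(43 + 5*(-3 + 16*(-3)**4)) = -1956*(43 + 5*(-3 + 16*81)) = -1956*(43 + 5*(-3 + 1296)) = -1956*(43 + 5*1293) = -1956*(43 + 6465) = -1956*6508 = -12729648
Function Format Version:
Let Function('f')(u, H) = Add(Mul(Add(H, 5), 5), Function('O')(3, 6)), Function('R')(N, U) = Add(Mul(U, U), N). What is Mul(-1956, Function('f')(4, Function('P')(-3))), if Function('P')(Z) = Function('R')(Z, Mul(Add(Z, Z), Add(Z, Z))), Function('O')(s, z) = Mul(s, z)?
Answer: -12729648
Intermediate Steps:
Function('R')(N, U) = Add(N, Pow(U, 2)) (Function('R')(N, U) = Add(Pow(U, 2), N) = Add(N, Pow(U, 2)))
Function('P')(Z) = Add(Z, Mul(16, Pow(Z, 4))) (Function('P')(Z) = Add(Z, Pow(Mul(Add(Z, Z), Add(Z, Z)), 2)) = Add(Z, Pow(Mul(Mul(2, Z), Mul(2, Z)), 2)) = Add(Z, Pow(Mul(4, Pow(Z, 2)), 2)) = Add(Z, Mul(16, Pow(Z, 4))))
Function('f')(u, H) = Add(43, Mul(5, H)) (Function('f')(u, H) = Add(Mul(Add(H, 5), 5), Mul(3, 6)) = Add(Mul(Add(5, H), 5), 18) = Add(Add(25, Mul(5, H)), 18) = Add(43, Mul(5, H)))
Mul(-1956, Function('f')(4, Function('P')(-3))) = Mul(-1956, Add(43, Mul(5, Add(-3, Mul(16, Pow(-3, 4)))))) = Mul(-1956, Add(43, Mul(5, Add(-3, Mul(16, 81))))) = Mul(-1956, Add(43, Mul(5, Add(-3, 1296)))) = Mul(-1956, Add(43, Mul(5, 1293))) = Mul(-1956, Add(43, 6465)) = Mul(-1956, 6508) = -12729648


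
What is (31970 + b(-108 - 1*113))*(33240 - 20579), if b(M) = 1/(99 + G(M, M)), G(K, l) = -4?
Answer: 38453368811/95 ≈ 4.0477e+8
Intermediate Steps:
b(M) = 1/95 (b(M) = 1/(99 - 4) = 1/95)
(31970 + b(-108 - 1*113))*(33240 - 20579) = (31970 + 1/95)*(33240 - 20579) = (3037151/95)*12661 = 38453368811/95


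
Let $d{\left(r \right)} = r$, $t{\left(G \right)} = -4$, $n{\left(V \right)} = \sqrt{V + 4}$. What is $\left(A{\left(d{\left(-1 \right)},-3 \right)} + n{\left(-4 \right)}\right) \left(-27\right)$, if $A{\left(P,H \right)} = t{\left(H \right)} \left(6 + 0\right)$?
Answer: $648$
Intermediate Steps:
$n{\left(V \right)} = \sqrt{4 + V}$
$A{\left(P,H \right)} = -24$ ($A{\left(P,H \right)} = - 4 \left(6 + 0\right) = \left(-4\right) 6 = -24$)
$\left(A{\left(d{\left(-1 \right)},-3 \right)} + n{\left(-4 \right)}\right) \left(-27\right) = \left(-24 + \sqrt{4 - 4}\right) \left(-27\right) = \left(-24 + \sqrt{0}\right) \left(-27\right) = \left(-24 + 0\right) \left(-27\right) = \left(-24\right) \left(-27\right) = 648$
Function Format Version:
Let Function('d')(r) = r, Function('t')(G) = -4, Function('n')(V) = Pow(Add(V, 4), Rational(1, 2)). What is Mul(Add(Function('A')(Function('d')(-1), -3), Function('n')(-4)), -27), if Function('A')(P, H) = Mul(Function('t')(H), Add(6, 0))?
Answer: 648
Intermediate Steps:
Function('n')(V) = Pow(Add(4, V), Rational(1, 2))
Function('A')(P, H) = -24 (Function('A')(P, H) = Mul(-4, Add(6, 0)) = Mul(-4, 6) = -24)
Mul(Add(Function('A')(Function('d')(-1), -3), Function('n')(-4)), -27) = Mul(Add(-24, Pow(Add(4, -4), Rational(1, 2))), -27) = Mul(Add(-24, Pow(0, Rational(1, 2))), -27) = Mul(Add(-24, 0), -27) = Mul(-24, -27) = 648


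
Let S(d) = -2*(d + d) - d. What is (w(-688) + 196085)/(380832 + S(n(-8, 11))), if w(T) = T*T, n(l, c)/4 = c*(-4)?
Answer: 669429/381712 ≈ 1.7538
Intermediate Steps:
n(l, c) = -16*c (n(l, c) = 4*(c*(-4)) = 4*(-4*c) = -16*c)
w(T) = T²
S(d) = -5*d (S(d) = -4*d - d = -5*d)
(w(-688) + 196085)/(380832 + S(n(-8, 11))) = ((-688)² + 196085)/(380832 - (-80)*11) = (473344 + 196085)/(380832 - 5*(-176)) = 669429/(380832 + 880) = 669429/381712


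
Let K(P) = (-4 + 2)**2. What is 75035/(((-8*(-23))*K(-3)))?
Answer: 75035/736 ≈ 101.95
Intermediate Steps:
K(P) = 4 (K(P) = (-2)**2 = 4)
75035/(((-8*(-23))*K(-3))) = 75035/((-8*(-23)*4)) = 75035/((184*4)) = 75035/736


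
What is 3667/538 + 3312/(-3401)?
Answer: 10689611/1829738 ≈ 5.8422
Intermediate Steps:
3667/538 + 3312/(-3401) = 3667*(1/538) + 3312*(-1/3401) = 3667/538 - 3312/3401 = 10689611/1829738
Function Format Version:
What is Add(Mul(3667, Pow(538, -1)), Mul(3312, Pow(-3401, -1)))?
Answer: Rational(10689611, 1829738) ≈ 5.8422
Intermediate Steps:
Add(Mul(3667, Pow(538, -1)), Mul(3312, Pow(-3401, -1))) = Add(Mul(3667, Rational(1, 538)), Mul(3312, Rational(-1, 3401))) = Add(Rational(3667, 538), Rational(-3312, 3401)) = Rational(10689611, 1829738)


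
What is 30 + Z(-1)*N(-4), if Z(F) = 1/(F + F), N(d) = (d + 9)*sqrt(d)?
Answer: 30 - 5*I ≈ 30.0 - 5.0*I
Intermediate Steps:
N(d) = sqrt(d)*(9 + d) (N(d) = (9 + d)*sqrt(d) = sqrt(d)*(9 + d))
Z(F) = 1/(2*F)
30 + Z(-1)*N(-4) = 30 + ((1/2)/(-1))*(sqrt(-4)*(9 - 4)) = 30 + ((1/2)*(-1))*((2*I)*5) = 30 - 5*I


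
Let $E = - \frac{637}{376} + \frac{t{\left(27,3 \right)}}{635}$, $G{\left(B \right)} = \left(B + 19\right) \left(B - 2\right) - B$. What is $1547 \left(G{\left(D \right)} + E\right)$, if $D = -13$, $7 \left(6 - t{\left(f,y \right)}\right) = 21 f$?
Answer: $- \frac{5822046321}{47752} \approx -1.2192 \cdot 10^{5}$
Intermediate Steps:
$t{\left(f,y \right)} = 6 - 3 f$ ($t{\left(f,y \right)} = 6 - \frac{21 f}{7} = 6 - 3 f$)
$G{\left(B \right)} = - B + \left(-2 + B\right) \left(19 + B\right)$ ($G{\left(B \right)} = \left(19 + B\right) \left(-2 + B\right) - B = \left(-2 + B\right) \left(19 + B\right) - B = - B + \left(-2 + B\right) \left(19 + B\right)$)
$E = - \frac{86539}{47752}$ ($E = - \frac{637}{376} + \frac{6 - 81}{635} = \left(-637\right) \frac{1}{376} + \left(6 - 81\right) \frac{1}{635} = - \frac{637}{376} - \frac{15}{127} = - \frac{86539}{47752} \approx -1.8123$)
$1547 \left(G{\left(D \right)} + E\right) = 1547 \left(\left(-38 + \left(-13\right)^{2} + 16 \left(-13\right)\right) - \frac{86539}{47752}\right) = 1547 \left(\left(-38 + 169 - 208\right) - \frac{86539}{47752}\right) = 1547 \left(-77 - \frac{86539}{47752}\right) = 1547 \left(- \frac{3763443}{47752}\right) = - \frac{5822046321}{47752}$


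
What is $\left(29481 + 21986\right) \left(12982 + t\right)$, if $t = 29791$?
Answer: $2201397991$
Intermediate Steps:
$\left(29481 + 21986\right) \left(12982 + t\right) = \left(29481 + 21986\right) \left(12982 + 29791\right) = 51467 \cdot 42773 = 2201397991$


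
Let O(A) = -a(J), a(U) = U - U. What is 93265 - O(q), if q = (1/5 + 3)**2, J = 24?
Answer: 93265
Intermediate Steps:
q = 256/25 (q = (1*(1/5) + 3)**2 = (1/5 + 3)**2 = (16/5)**2 = 256/25 ≈ 10.240)
a(U) = 0
O(A) = 0 (O(A) = -1*0 = 0)
93265 - O(q) = 93265 - 1*0 = 93265 + 0 = 93265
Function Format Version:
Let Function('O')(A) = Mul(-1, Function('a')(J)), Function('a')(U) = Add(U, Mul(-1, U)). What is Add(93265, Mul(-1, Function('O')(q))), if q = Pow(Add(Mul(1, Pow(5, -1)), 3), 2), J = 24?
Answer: 93265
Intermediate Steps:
q = Rational(256, 25) (q = Pow(Add(Mul(1, Rational(1, 5)), 3), 2) = Pow(Add(Rational(1, 5), 3), 2) = Pow(Rational(16, 5), 2) = Rational(256, 25) ≈ 10.240)
Function('a')(U) = 0
Function('O')(A) = 0 (Function('O')(A) = Mul(-1, 0) = 0)
Add(93265, Mul(-1, Function('O')(q))) = Add(93265, Mul(-1, 0)) = Add(93265, 0) = 93265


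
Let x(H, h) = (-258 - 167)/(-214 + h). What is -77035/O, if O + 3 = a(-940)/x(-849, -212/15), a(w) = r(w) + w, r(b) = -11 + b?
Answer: 70156875/927161 ≈ 75.668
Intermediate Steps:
a(w) = -11 + 2*w (a(w) = (-11 + w) + w = -11 + 2*w)
x(H, h) = -425/(-214 + h)
O = -6490127/6375 (O = -3 + (-11 + 2*(-940))/((-425/(-214 - 212/15))) = -3 + (-11 - 1880)/((-425/(-214 - 212*1/15))) = -3 - 1891/((-425/(-214 - 212/15))) = -3 - 1891/((-425/(-3422/15))) = -3 - 1891/((-425*(-15/3422))) = -3 - 1891/6375/3422 = -3 - 1891*3422/6375 = -3 - 6471002/6375 = -6490127/6375 ≈ -1018.1)
-77035/O = -77035/(-6490127/6375) = -77035*(-6375/6490127) = 70156875/927161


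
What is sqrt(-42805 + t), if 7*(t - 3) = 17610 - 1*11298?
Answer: I*sqrt(2053114)/7 ≈ 204.7*I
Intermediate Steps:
t = 6333/7 (t = 3 + (17610 - 1*11298)/7 = 3 + (17610 - 11298)/7 = 3 + (1/7)*6312 = 3 + 6312/7 = 6333/7 ≈ 904.71)
sqrt(-42805 + t) = sqrt(-42805 + 6333/7) = sqrt(-293302/7) = I*sqrt(2053114)/7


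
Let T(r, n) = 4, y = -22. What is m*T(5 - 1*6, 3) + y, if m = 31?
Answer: 102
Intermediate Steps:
m*T(5 - 1*6, 3) + y = 31*4 - 22 = 124 - 22 = 102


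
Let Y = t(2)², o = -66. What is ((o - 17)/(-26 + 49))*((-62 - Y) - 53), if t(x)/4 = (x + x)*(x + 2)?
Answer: 349513/23 ≈ 15196.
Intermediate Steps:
t(x) = 8*x*(2 + x) (t(x) = 4*((x + x)*(x + 2)) = 4*((2*x)*(2 + x)) = 4*(2*x*(2 + x)) = 8*x*(2 + x))
Y = 4096 (Y = (8*2*(2 + 2))² = (8*2*4)² = 64² = 4096)
((o - 17)/(-26 + 49))*((-62 - Y) - 53) = ((-66 - 17)/(-26 + 49))*((-62 - 1*4096) - 53) = (-83/23)*((-62 - 4096) - 53) = (-83*1/23)*(-4158 - 53) = -83/23*(-4211) = 349513/23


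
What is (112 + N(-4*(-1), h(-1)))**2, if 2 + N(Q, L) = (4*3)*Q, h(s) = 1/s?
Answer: 24964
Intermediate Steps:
N(Q, L) = -2 + 12*Q (N(Q, L) = -2 + (4*3)*Q = -2 + 12*Q)
(112 + N(-4*(-1), h(-1)))**2 = (112 + (-2 + 12*(-4*(-1))))**2 = (112 + (-2 + 12*4))**2 = (112 + (-2 + 48))**2 = (112 + 46)**2 = 158**2 = 24964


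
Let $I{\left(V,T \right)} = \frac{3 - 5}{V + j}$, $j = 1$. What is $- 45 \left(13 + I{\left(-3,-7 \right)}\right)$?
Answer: $-630$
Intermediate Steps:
$I{\left(V,T \right)} = - \frac{2}{1 + V}$ ($I{\left(V,T \right)} = \frac{3 - 5}{V + 1} = - \frac{2}{1 + V}$)
$- 45 \left(13 + I{\left(-3,-7 \right)}\right) = - 45 \left(13 - \frac{2}{1 - 3}\right) = - 45 \left(13 - \frac{2}{-2}\right) = - 45 \left(13 - -1\right) = - 45 \left(13 + 1\right) = \left(-45\right) 14 = -630$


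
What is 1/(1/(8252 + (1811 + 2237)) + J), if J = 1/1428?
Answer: 365925/286 ≈ 1279.5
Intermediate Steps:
J = 1/1428 ≈ 0.00070028
1/(1/(8252 + (1811 + 2237)) + J) = 1/(1/(8252 + (1811 + 2237)) + 1/1428) = 1/(1/(8252 + 4048) + 1/1428) = 1/(1/12300 + 1/1428) = 1/(286/365925) = 365925/286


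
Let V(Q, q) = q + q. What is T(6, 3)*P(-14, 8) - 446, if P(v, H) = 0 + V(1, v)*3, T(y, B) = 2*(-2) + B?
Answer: -362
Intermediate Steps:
V(Q, q) = 2*q
T(y, B) = -4 + B
P(v, H) = 6*v (P(v, H) = 0 + (2*v)*3 = 0 + 6*v = 6*v)
T(6, 3)*P(-14, 8) - 446 = (-4 + 3)*(6*(-14)) - 446 = -1*(-84) - 446 = 84 - 446 = -362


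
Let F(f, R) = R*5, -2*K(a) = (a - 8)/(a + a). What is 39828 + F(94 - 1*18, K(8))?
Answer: 39828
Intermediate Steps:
K(a) = -(-8 + a)/(4*a) (K(a) = -(a - 8)/(2*(a + a)) = -(-8 + a)/(2*(2*a)) = -(-8 + a)*1/(2*a)/2 = -(-8 + a)/(4*a))
F(f, R) = 5*R
39828 + F(94 - 1*18, K(8)) = 39828 + 5*((1/4)*(8 - 1*8)/8) = 39828 + 5*((1/4)*(1/8)*(8 - 8)) = 39828 + 5*((1/4)*(1/8)*0) = 39828 + 5*0 = 39828 + 0 = 39828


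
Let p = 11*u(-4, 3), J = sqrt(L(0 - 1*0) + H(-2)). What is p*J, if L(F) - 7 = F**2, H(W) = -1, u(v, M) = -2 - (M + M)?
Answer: -88*sqrt(6) ≈ -215.56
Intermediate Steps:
u(v, M) = -2 - 2*M
L(F) = 7 + F**2
J = sqrt(6) (J = sqrt((7 + (0 - 1*0)**2) - 1) = sqrt((7 + (0 + 0)**2) - 1) = sqrt((7 + 0**2) - 1) = sqrt((7 + 0) - 1) = sqrt(7 - 1) = sqrt(6) ≈ 2.4495)
p = -88 (p = 11*(-2 - 2*3) = 11*(-2 - 6) = 11*(-8) = -88)
p*J = -88*sqrt(6)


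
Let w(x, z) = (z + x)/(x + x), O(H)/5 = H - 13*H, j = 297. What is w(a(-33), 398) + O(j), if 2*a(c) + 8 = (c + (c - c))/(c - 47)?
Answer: -21696553/1214 ≈ -17872.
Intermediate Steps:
a(c) = -4 + c/(2*(-47 + c)) (a(c) = -4 + ((c + (c - c))/(c - 47))/2 = -4 + ((c + 0)/(-47 + c))/2 = -4 + (c/(-47 + c))/2 = -4 + c/(2*(-47 + c)))
O(H) = -60*H (O(H) = 5*(H - 13*H) = 5*(-12*H) = -60*H)
w(x, z) = (x + z)/(2*x) (w(x, z) = (x + z)/((2*x)) = (x + z)*(1/(2*x)) = (x + z)/(2*x))
w(a(-33), 398) + O(j) = ((376 - 7*(-33))/(2*(-47 - 33)) + 398)/(2*(((376 - 7*(-33))/(2*(-47 - 33))))) - 60*297 = ((½)*(376 + 231)/(-80) + 398)/(2*(((½)*(376 + 231)/(-80)))) - 17820 = ((½)*(-1/80)*607 + 398)/(2*(((½)*(-1/80)*607))) - 17820 = (-607/160 + 398)/(2*(-607/160)) - 17820 = (½)*(-160/607)*(63073/160) - 17820 = -63073/1214 - 17820 = -21696553/1214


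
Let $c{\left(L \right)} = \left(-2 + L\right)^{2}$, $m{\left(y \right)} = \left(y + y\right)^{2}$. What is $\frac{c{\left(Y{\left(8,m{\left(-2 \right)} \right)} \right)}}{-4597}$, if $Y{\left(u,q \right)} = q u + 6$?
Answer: $- \frac{17424}{4597} \approx -3.7903$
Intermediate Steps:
$m{\left(y \right)} = 4 y^{2}$ ($m{\left(y \right)} = \left(2 y\right)^{2} = 4 y^{2}$)
$Y{\left(u,q \right)} = 6 + q u$
$\frac{c{\left(Y{\left(8,m{\left(-2 \right)} \right)} \right)}}{-4597} = \frac{\left(-2 + \left(6 + 4 \left(-2\right)^{2} \cdot 8\right)\right)^{2}}{-4597} = \left(-2 + \left(6 + 4 \cdot 4 \cdot 8\right)\right)^{2} \left(- \frac{1}{4597}\right) = \left(-2 + \left(6 + 16 \cdot 8\right)\right)^{2} \left(- \frac{1}{4597}\right) = \left(-2 + \left(6 + 128\right)\right)^{2} \left(- \frac{1}{4597}\right) = \left(-2 + 134\right)^{2} \left(- \frac{1}{4597}\right) = 132^{2} \left(- \frac{1}{4597}\right) = 17424 \left(- \frac{1}{4597}\right) = - \frac{17424}{4597}$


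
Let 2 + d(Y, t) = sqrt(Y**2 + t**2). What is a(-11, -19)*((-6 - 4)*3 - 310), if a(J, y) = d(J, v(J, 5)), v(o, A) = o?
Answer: 680 - 3740*sqrt(2) ≈ -4609.2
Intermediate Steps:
d(Y, t) = -2 + sqrt(Y**2 + t**2)
a(J, y) = -2 + sqrt(2)*sqrt(J**2) (a(J, y) = -2 + sqrt(J**2 + J**2) = -2 + sqrt(2*J**2) = -2 + sqrt(2)*sqrt(J**2))
a(-11, -19)*((-6 - 4)*3 - 310) = (-2 + sqrt(2)*sqrt((-11)**2))*((-6 - 4)*3 - 310) = (-2 + sqrt(2)*sqrt(121))*(-10*3 - 310) = (-2 + sqrt(2)*11)*(-30 - 310) = (-2 + 11*sqrt(2))*(-340) = 680 - 3740*sqrt(2)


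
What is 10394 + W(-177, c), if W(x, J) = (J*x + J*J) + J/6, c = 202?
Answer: 46433/3 ≈ 15478.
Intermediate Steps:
W(x, J) = J² + J/6 + J*x (W(x, J) = (J*x + J²) + J*(⅙) = (J² + J*x) + J/6 = J² + J/6 + J*x)
10394 + W(-177, c) = 10394 + 202*(⅙ + 202 - 177) = 10394 + 202*(151/6) = 10394 + 15251/3 = 46433/3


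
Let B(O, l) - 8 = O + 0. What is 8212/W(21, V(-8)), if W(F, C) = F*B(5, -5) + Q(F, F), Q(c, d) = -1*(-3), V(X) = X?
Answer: 2053/69 ≈ 29.754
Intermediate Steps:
Q(c, d) = 3
B(O, l) = 8 + O (B(O, l) = 8 + (O + 0) = 8 + O)
W(F, C) = 3 + 13*F (W(F, C) = F*(8 + 5) + 3 = F*13 + 3 = 13*F + 3 = 3 + 13*F)
8212/W(21, V(-8)) = 8212/(3 + 13*21) = 8212/(3 + 273) = 8212/276 = 8212*(1/276) = 2053/69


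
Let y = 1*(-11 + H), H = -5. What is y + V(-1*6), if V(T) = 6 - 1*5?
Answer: -15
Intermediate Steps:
V(T) = 1 (V(T) = 6 - 5 = 1)
y = -16 (y = 1*(-11 - 5) = 1*(-16) = -16)
y + V(-1*6) = -16 + 1 = -15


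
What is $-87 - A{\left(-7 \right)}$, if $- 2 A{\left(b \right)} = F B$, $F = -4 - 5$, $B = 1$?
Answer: $- \frac{183}{2} \approx -91.5$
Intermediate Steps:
$F = -9$ ($F = -4 - 5 = -9$)
$A{\left(b \right)} = \frac{9}{2}$ ($A{\left(b \right)} = - \frac{\left(-9\right) 1}{2} = \left(- \frac{1}{2}\right) \left(-9\right) = \frac{9}{2}$)
$-87 - A{\left(-7 \right)} = -87 - \frac{9}{2} = - \frac{183}{2}$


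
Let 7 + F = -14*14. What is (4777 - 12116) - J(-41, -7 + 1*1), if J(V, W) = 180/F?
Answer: -1489637/203 ≈ -7338.1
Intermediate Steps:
F = -203 (F = -7 - 14*14 = -7 - 196 = -203)
J(V, W) = -180/203 (J(V, W) = 180/(-203) = 180*(-1/203) = -180/203)
(4777 - 12116) - J(-41, -7 + 1*1) = (4777 - 12116) - 1*(-180/203) = -7339 + 180/203 = -1489637/203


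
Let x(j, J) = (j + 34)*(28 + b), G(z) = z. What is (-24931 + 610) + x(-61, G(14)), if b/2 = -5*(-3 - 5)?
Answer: -27237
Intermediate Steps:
b = 80 (b = 2*(-5*(-3 - 5)) = 2*(-5*(-8)) = 2*40 = 80)
x(j, J) = 3672 + 108*j (x(j, J) = (j + 34)*(28 + 80) = (34 + j)*108 = 3672 + 108*j)
(-24931 + 610) + x(-61, G(14)) = (-24931 + 610) + (3672 + 108*(-61)) = -24321 + (3672 - 6588) = -24321 - 2916 = -27237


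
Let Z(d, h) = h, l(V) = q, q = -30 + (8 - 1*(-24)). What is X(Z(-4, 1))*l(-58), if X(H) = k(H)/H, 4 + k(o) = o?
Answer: -6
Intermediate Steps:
k(o) = -4 + o
q = 2 (q = -30 + (8 + 24) = -30 + 32 = 2)
l(V) = 2
X(H) = (-4 + H)/H
X(Z(-4, 1))*l(-58) = ((-4 + 1)/1)*2 = (1*(-3))*2 = -3*2 = -6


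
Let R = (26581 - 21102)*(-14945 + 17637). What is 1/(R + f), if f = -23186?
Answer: 1/14726282 ≈ 6.7906e-8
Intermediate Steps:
R = 14749468 (R = 5479*2692 = 14749468)
1/(R + f) = 1/(14749468 - 23186) = 1/14726282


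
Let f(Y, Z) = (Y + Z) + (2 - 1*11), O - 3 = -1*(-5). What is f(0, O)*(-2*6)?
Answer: 12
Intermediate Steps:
O = 8 (O = 3 - 1*(-5) = 3 + 5 = 8)
f(Y, Z) = -9 + Y + Z (f(Y, Z) = (Y + Z) + (2 - 11) = (Y + Z) - 9 = -9 + Y + Z)
f(0, O)*(-2*6) = (-9 + 0 + 8)*(-2*6) = -1*(-12) = 12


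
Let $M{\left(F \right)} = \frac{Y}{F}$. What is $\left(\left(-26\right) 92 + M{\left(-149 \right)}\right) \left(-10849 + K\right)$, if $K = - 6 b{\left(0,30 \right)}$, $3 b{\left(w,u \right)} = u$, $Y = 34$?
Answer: $\frac{3888425778}{149} \approx 2.6097 \cdot 10^{7}$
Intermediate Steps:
$b{\left(w,u \right)} = \frac{u}{3}$
$K = -60$ ($K = - 6 \cdot \frac{1}{3} \cdot 30 = \left(-6\right) 10 = -60$)
$M{\left(F \right)} = \frac{34}{F}$
$\left(\left(-26\right) 92 + M{\left(-149 \right)}\right) \left(-10849 + K\right) = \left(\left(-26\right) 92 + \frac{34}{-149}\right) \left(-10849 - 60\right) = \left(-2392 + 34 \left(- \frac{1}{149}\right)\right) \left(-10909\right) = \left(-2392 - \frac{34}{149}\right) \left(-10909\right) = \left(- \frac{356442}{149}\right) \left(-10909\right) = \frac{3888425778}{149}$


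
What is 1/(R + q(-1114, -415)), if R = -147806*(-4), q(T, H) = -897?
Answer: 1/590327 ≈ 1.6940e-6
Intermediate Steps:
R = 591224
1/(R + q(-1114, -415)) = 1/(591224 - 897) = 1/590327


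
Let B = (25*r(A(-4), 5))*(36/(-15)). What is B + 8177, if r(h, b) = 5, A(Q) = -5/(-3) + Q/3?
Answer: 7877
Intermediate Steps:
A(Q) = 5/3 + Q/3 (A(Q) = -5*(-⅓) + Q*(⅓) = 5/3 + Q/3)
B = -300 (B = (25*5)*(36/(-15)) = 125*(36*(-1/15)) = 125*(-12/5) = -300)
B + 8177 = -300 + 8177 = 7877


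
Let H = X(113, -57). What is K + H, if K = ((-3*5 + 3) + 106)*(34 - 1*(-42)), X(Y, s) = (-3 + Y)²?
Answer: 19244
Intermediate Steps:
H = 12100 (H = (-3 + 113)² = 110² = 12100)
K = 7144 (K = ((-15 + 3) + 106)*(34 + 42) = (-12 + 106)*76 = 94*76 = 7144)
K + H = 7144 + 12100 = 19244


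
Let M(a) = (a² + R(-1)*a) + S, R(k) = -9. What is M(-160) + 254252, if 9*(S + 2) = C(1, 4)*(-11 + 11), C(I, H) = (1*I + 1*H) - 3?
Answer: 281290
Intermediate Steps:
C(I, H) = -3 + H + I (C(I, H) = (I + H) - 3 = (H + I) - 3 = -3 + H + I)
S = -2 (S = -2 + ((-3 + 4 + 1)*(-11 + 11))/9 = -2 + (2*0)/9 = -2 + (⅑)*0 = -2 + 0 = -2)
M(a) = -2 + a² - 9*a (M(a) = (a² - 9*a) - 2 = -2 + a² - 9*a)
M(-160) + 254252 = (-2 + (-160)² - 9*(-160)) + 254252 = (-2 + 25600 + 1440) + 254252 = 27038 + 254252 = 281290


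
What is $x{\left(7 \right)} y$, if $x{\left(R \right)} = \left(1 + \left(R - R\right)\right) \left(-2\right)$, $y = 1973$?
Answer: $-3946$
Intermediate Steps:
$x{\left(R \right)} = -2$ ($x{\left(R \right)} = \left(1 + 0\right) \left(-2\right) = 1 \left(-2\right) = -2$)
$x{\left(7 \right)} y = \left(-2\right) 1973 = -3946$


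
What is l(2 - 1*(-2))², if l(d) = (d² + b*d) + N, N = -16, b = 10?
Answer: 1600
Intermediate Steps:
l(d) = -16 + d² + 10*d (l(d) = (d² + 10*d) - 16 = -16 + d² + 10*d)
l(2 - 1*(-2))² = (-16 + (2 - 1*(-2))² + 10*(2 - 1*(-2)))² = (-16 + (2 + 2)² + 10*(2 + 2))² = (-16 + 4² + 10*4)² = (-16 + 16 + 40)² = 40² = 1600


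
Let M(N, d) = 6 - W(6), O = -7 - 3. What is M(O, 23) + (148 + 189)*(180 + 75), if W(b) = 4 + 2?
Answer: 85935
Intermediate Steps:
W(b) = 6
O = -10
M(N, d) = 0 (M(N, d) = 6 - 1*6 = 6 - 6 = 0)
M(O, 23) + (148 + 189)*(180 + 75) = 0 + (148 + 189)*(180 + 75) = 0 + 337*255 = 0 + 85935 = 85935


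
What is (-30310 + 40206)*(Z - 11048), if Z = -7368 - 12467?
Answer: -305618168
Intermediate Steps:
Z = -19835
(-30310 + 40206)*(Z - 11048) = (-30310 + 40206)*(-19835 - 11048) = 9896*(-30883) = -305618168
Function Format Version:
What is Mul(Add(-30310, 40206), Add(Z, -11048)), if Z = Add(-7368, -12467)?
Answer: -305618168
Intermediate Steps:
Z = -19835
Mul(Add(-30310, 40206), Add(Z, -11048)) = Mul(Add(-30310, 40206), Add(-19835, -11048)) = Mul(9896, -30883) = -305618168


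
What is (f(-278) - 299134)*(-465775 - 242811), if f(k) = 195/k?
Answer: 29462809955971/139 ≈ 2.1196e+11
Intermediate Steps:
(f(-278) - 299134)*(-465775 - 242811) = (195/(-278) - 299134)*(-465775 - 242811) = (195*(-1/278) - 299134)*(-708586) = (-195/278 - 299134)*(-708586) = -83159447/278*(-708586) = 29462809955971/139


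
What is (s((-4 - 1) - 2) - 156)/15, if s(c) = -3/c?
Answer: -363/35 ≈ -10.371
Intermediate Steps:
(s((-4 - 1) - 2) - 156)/15 = (-3/((-4 - 1) - 2) - 156)/15 = (-3/(-5 - 2) - 156)*(1/15) = (-3/(-7) - 156)*(1/15) = (-3*(-⅐) - 156)*(1/15) = (3/7 - 156)*(1/15) = -1089/7*1/15 = -363/35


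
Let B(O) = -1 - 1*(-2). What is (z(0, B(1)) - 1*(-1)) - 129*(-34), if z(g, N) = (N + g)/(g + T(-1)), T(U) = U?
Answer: 4386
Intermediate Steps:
B(O) = 1 (B(O) = -1 + 2 = 1)
z(g, N) = (N + g)/(-1 + g) (z(g, N) = (N + g)/(g - 1) = (N + g)/(-1 + g))
(z(0, B(1)) - 1*(-1)) - 129*(-34) = ((1 + 0)/(-1 + 0) - 1*(-1)) - 129*(-34) = (1/(-1) + 1) + 4386 = (-1*1 + 1) + 4386 = (-1 + 1) + 4386 = 0 + 4386 = 4386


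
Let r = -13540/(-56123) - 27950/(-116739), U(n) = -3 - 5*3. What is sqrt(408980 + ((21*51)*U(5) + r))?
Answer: 2*sqrt(464669709137334146958883)/2183914299 ≈ 624.26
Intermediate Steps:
U(n) = -18 (U(n) = -3 - 15 = -18)
r = 3149283910/6551742897 (r = -13540*(-1/56123) - 27950*(-1/116739) = 13540/56123 + 27950/116739 = 3149283910/6551742897 ≈ 0.48068)
sqrt(408980 + ((21*51)*U(5) + r)) = sqrt(408980 + ((21*51)*(-18) + 3149283910/6551742897)) = sqrt(408980 + (1071*(-18) + 3149283910/6551742897)) = sqrt(408980 + (-19278 + 3149283910/6551742897)) = sqrt(408980 - 126301350284456/6551742897) = sqrt(2553230459730604/6551742897) = 2*sqrt(464669709137334146958883)/2183914299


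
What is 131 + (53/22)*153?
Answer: 10991/22 ≈ 499.59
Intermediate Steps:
131 + (53/22)*153 = 131 + 8109/22 = 10991/22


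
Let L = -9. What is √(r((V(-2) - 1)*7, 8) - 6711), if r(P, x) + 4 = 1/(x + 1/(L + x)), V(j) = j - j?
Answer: 2*I*√82257/7 ≈ 81.944*I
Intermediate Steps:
V(j) = 0
r(P, x) = -4 + 1/(x + 1/(-9 + x))
√(r((V(-2) - 1)*7, 8) - 6711) = √((-13 - 4*8² + 37*8)/(1 + 8² - 9*8) - 6711) = √((-13 - 4*64 + 296)/(1 + 64 - 72) - 6711) = √((-13 - 256 + 296)/(-7) - 6711) = √(-⅐*27 - 6711) = √(-27/7 - 6711) = √(-47004/7) = 2*I*√82257/7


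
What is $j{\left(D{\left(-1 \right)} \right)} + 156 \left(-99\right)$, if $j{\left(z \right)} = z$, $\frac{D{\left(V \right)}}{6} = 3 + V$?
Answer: $-15432$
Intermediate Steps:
$D{\left(V \right)} = 18 + 6 V$ ($D{\left(V \right)} = 6 \left(3 + V\right) = 18 + 6 V$)
$j{\left(D{\left(-1 \right)} \right)} + 156 \left(-99\right) = \left(18 + 6 \left(-1\right)\right) + 156 \left(-99\right) = \left(18 - 6\right) - 15444 = 12 - 15444 = -15432$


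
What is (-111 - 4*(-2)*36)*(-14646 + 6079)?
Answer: -1516359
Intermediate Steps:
(-111 - 4*(-2)*36)*(-14646 + 6079) = (-111 + 8*36)*(-8567) = (-111 + 288)*(-8567) = 177*(-8567) = -1516359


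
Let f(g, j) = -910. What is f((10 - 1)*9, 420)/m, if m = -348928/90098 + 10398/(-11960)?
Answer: 245147648200/1277504471 ≈ 191.90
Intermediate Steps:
m = -1277504471/269393020 (m = -348928*1/90098 + 10398*(-1/11960) = -174464/45049 - 5199/5980 = -1277504471/269393020 ≈ -4.7422)
f((10 - 1)*9, 420)/m = -910/(-1277504471/269393020) = -910*(-269393020/1277504471) = 245147648200/1277504471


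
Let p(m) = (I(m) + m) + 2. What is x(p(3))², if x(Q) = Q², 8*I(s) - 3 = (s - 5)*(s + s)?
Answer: 923521/4096 ≈ 225.47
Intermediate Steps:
I(s) = 3/8 + s*(-5 + s)/4 (I(s) = 3/8 + ((s - 5)*(s + s))/8 = 3/8 + ((-5 + s)*(2*s))/8 = 3/8 + (2*s*(-5 + s))/8 = 3/8 + s*(-5 + s)/4)
p(m) = 19/8 - m/4 + m²/4 (p(m) = ((3/8 - 5*m/4 + m²/4) + m) + 2 = (3/8 - m/4 + m²/4) + 2 = 19/8 - m/4 + m²/4)
x(p(3))² = ((19/8 - ¼*3 + (¼)*3²)²)² = ((19/8 - ¾ + (¼)*9)²)² = ((19/8 - ¾ + 9/4)²)² = ((31/8)²)² = (961/64)² = 923521/4096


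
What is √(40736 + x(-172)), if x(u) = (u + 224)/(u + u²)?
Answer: √244717497757/2451 ≈ 201.83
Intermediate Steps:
x(u) = (224 + u)/(u + u²)
√(40736 + x(-172)) = √(40736 + (224 - 172)/((-172)*(1 - 172))) = √(40736 - 1/172*52/(-171)) = √(40736 - 1/172*(-1/171)*52) = √(40736 + 13/7353) = √(299531821/7353) = √244717497757/2451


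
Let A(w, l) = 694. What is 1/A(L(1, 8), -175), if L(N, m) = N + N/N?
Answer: 1/694 ≈ 0.0014409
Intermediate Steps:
L(N, m) = 1 + N (L(N, m) = N + 1 = 1 + N)
1/A(L(1, 8), -175) = 1/694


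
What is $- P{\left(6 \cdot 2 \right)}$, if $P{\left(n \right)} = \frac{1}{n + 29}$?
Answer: $- \frac{1}{41} \approx -0.02439$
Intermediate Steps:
$P{\left(n \right)} = \frac{1}{29 + n}$
$- P{\left(6 \cdot 2 \right)} = - \frac{1}{29 + 6 \cdot 2} = - \frac{1}{29 + 12} = - \frac{1}{41}$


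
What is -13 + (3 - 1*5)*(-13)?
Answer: 13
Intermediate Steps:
-13 + (3 - 1*5)*(-13) = -13 + (3 - 5)*(-13) = -13 - 2*(-13) = -13 + 26 = 13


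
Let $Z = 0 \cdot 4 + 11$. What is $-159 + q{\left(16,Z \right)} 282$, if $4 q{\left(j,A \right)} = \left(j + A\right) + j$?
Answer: $\frac{5745}{2} \approx 2872.5$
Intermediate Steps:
$Z = 11$ ($Z = 0 + 11 = 11$)
$q{\left(j,A \right)} = \frac{j}{2} + \frac{A}{4}$ ($q{\left(j,A \right)} = \frac{\left(j + A\right) + j}{4} = \frac{\left(A + j\right) + j}{4} = \frac{A + 2 j}{4} = \frac{j}{2} + \frac{A}{4}$)
$-159 + q{\left(16,Z \right)} 282 = -159 + \left(\frac{1}{2} \cdot 16 + \frac{1}{4} \cdot 11\right) 282 = -159 + \left(8 + \frac{11}{4}\right) 282 = -159 + \frac{43}{4} \cdot 282 = -159 + \frac{6063}{2} = \frac{5745}{2}$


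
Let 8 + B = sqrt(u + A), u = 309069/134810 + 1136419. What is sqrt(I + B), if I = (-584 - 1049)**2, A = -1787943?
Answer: sqrt(48463556756884100 + 134810*I*sqrt(11840583573224510))/134810 ≈ 1633.0 + 0.24714*I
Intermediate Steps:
u = 153200954459/134810 (u = 309069*(1/134810) + 1136419 = 309069/134810 + 1136419 = 153200954459/134810 ≈ 1.1364e+6)
I = 2666689 (I = (-1633)**2 = 2666689)
B = -8 + I*sqrt(11840583573224510)/134810 (B = -8 + sqrt(153200954459/134810 - 1787943) = -8 + sqrt(-87831641371/134810) = -8 + I*sqrt(11840583573224510)/134810 ≈ -8.0 + 807.17*I)
sqrt(I + B) = sqrt(2666689 + (-8 + I*sqrt(11840583573224510)/134810)) = sqrt(2666681 + I*sqrt(11840583573224510)/134810)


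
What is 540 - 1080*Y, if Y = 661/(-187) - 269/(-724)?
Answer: 133907850/33847 ≈ 3956.3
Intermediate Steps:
Y = -428261/135388 (Y = 661*(-1/187) - 269*(-1/724) = -661/187 + 269/724 = -428261/135388 ≈ -3.1632)
540 - 1080*Y = 540 - 1080*(-428261/135388) = 540 + 115630470/33847 = 133907850/33847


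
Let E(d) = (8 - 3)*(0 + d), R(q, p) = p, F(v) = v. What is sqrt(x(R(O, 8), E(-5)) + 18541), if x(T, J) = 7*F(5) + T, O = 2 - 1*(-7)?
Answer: 2*sqrt(4646) ≈ 136.32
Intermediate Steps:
O = 9 (O = 2 + 7 = 9)
E(d) = 5*d
x(T, J) = 35 + T (x(T, J) = 7*5 + T = 35 + T)
sqrt(x(R(O, 8), E(-5)) + 18541) = sqrt((35 + 8) + 18541) = sqrt(43 + 18541) = sqrt(18584) = 2*sqrt(4646)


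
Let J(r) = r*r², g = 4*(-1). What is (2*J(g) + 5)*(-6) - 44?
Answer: 694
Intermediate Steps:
g = -4
J(r) = r³
(2*J(g) + 5)*(-6) - 44 = (2*(-4)³ + 5)*(-6) - 44 = (2*(-64) + 5)*(-6) - 44 = (-128 + 5)*(-6) - 44 = -123*(-6) - 44 = 738 - 44 = 694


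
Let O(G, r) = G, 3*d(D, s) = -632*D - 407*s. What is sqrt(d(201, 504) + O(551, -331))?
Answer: 3*I*sqrt(12241) ≈ 331.92*I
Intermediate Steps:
d(D, s) = -632*D/3 - 407*s/3 (d(D, s) = (-632*D - 407*s)/3 = -632*D/3 - 407*s/3)
sqrt(d(201, 504) + O(551, -331)) = sqrt((-632/3*201 - 407/3*504) + 551) = sqrt((-42344 - 68376) + 551) = sqrt(-110720 + 551) = sqrt(-110169) = 3*I*sqrt(12241)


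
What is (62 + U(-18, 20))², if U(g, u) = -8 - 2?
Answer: 2704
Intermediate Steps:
U(g, u) = -10
(62 + U(-18, 20))² = (62 - 10)² = 52² = 2704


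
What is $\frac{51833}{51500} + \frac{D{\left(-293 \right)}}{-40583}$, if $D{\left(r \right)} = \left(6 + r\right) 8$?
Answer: $\frac{2221782639}{2090024500} \approx 1.063$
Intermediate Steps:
$D{\left(r \right)} = 48 + 8 r$
$\frac{51833}{51500} + \frac{D{\left(-293 \right)}}{-40583} = \frac{51833}{51500} + \frac{48 + 8 \left(-293\right)}{-40583} = 51833 \cdot \frac{1}{51500} + \left(48 - 2344\right) \left(- \frac{1}{40583}\right) = \frac{51833}{51500} - - \frac{2296}{40583} = \frac{51833}{51500} + \frac{2296}{40583} = \frac{2221782639}{2090024500}$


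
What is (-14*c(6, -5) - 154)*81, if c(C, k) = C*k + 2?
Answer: 19278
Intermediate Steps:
c(C, k) = 2 + C*k
(-14*c(6, -5) - 154)*81 = (-14*(2 + 6*(-5)) - 154)*81 = (-14*(2 - 30) - 154)*81 = (-14*(-28) - 154)*81 = (392 - 154)*81 = 238*81 = 19278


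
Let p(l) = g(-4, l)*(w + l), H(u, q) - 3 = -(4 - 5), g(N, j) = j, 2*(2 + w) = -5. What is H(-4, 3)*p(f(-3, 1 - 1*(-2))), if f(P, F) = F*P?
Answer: 486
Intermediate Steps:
w = -9/2 (w = -2 + (½)*(-5) = -2 - 5/2 = -9/2 ≈ -4.5000)
H(u, q) = 4 (H(u, q) = 3 - (4 - 5) = 3 - 1*(-1) = 3 + 1 = 4)
p(l) = l*(-9/2 + l)
H(-4, 3)*p(f(-3, 1 - 1*(-2))) = 4*(((1 - 1*(-2))*(-3))*(-9 + 2*((1 - 1*(-2))*(-3)))/2) = 4*(((1 + 2)*(-3))*(-9 + 2*((1 + 2)*(-3)))/2) = 4*((3*(-3))*(-9 + 2*(3*(-3)))/2) = 4*((½)*(-9)*(-9 + 2*(-9))) = 4*((½)*(-9)*(-9 - 18)) = 4*((½)*(-9)*(-27)) = 4*(243/2) = 486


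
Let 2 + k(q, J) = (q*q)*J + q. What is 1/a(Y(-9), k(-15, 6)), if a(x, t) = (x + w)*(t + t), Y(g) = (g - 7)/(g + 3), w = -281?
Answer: -3/2226110 ≈ -1.3476e-6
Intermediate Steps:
Y(g) = (-7 + g)/(3 + g)
k(q, J) = -2 + q + J*q**2 (k(q, J) = -2 + ((q*q)*J + q) = -2 + (q**2*J + q) = -2 + (J*q**2 + q) = -2 + (q + J*q**2) = -2 + q + J*q**2)
a(x, t) = 2*t*(-281 + x) (a(x, t) = (x - 281)*(t + t) = (-281 + x)*(2*t) = 2*t*(-281 + x))
1/a(Y(-9), k(-15, 6)) = 1/(2*(-2 - 15 + 6*(-15)**2)*(-281 + (-7 - 9)/(3 - 9))) = 1/(2*(-2 - 15 + 6*225)*(-281 - 16/(-6))) = 1/(2*(-2 - 15 + 1350)*(-281 - 1/6*(-16))) = 1/(2*1333*(-281 + 8/3)) = 1/(2*1333*(-835/3)) = 1/(-2226110/3) = -3/2226110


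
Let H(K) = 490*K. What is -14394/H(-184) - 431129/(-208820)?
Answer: 1046908643/470680280 ≈ 2.2242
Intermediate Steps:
-14394/H(-184) - 431129/(-208820) = -14394/(490*(-184)) - 431129/(-208820) = -14394/(-90160) - 431129*(-1/208820) = -14394*(-1/90160) + 431129/208820 = 7197/45080 + 431129/208820 = 1046908643/470680280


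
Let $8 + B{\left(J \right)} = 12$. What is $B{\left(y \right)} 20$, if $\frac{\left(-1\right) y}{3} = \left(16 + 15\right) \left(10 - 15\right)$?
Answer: $80$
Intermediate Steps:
$y = 465$ ($y = - 3 \left(16 + 15\right) \left(10 - 15\right) = - 3 \cdot 31 \left(-5\right) = \left(-3\right) \left(-155\right) = 465$)
$B{\left(J \right)} = 4$ ($B{\left(J \right)} = -8 + 12 = 4$)
$B{\left(y \right)} 20 = 4 \cdot 20 = 80$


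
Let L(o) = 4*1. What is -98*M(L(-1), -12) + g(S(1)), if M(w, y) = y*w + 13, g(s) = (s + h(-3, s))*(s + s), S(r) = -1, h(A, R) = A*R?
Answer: 3426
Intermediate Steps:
g(s) = -4*s² (g(s) = (s - 3*s)*(s + s) = (-2*s)*(2*s) = -4*s²)
L(o) = 4
M(w, y) = 13 + w*y (M(w, y) = w*y + 13 = 13 + w*y)
-98*M(L(-1), -12) + g(S(1)) = -98*(13 + 4*(-12)) - 4*(-1)² = -98*(13 - 48) - 4*1 = -98*(-35) - 4 = 3430 - 4 = 3426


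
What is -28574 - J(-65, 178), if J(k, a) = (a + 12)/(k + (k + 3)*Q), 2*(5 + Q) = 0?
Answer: -1400164/49 ≈ -28575.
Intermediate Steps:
Q = -5 (Q = -5 + (½)*0 = -5 + 0 = -5)
J(k, a) = (12 + a)/(-15 - 4*k) (J(k, a) = (a + 12)/(k + (k + 3)*(-5)) = (12 + a)/(k + (3 + k)*(-5)) = (12 + a)/(k + (-15 - 5*k)) = (12 + a)/(-15 - 4*k))
-28574 - J(-65, 178) = -28574 - (-12 - 1*178)/(15 + 4*(-65)) = -28574 - (-12 - 178)/(15 - 260) = -28574 - (-190)/(-245) = -28574 - (-1)*(-190)/245 = -28574 - 1*38/49 = -28574 - 38/49 = -1400164/49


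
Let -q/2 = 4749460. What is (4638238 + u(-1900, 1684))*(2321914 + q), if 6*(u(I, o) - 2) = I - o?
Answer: -99853167733568/3 ≈ -3.3284e+13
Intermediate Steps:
q = -9498920 (q = -2*4749460 = -9498920)
u(I, o) = 2 - o/6 + I/6 (u(I, o) = 2 + (I - o)/6 = 2 + (-o/6 + I/6) = 2 - o/6 + I/6)
(4638238 + u(-1900, 1684))*(2321914 + q) = (4638238 + (2 - ⅙*1684 + (⅙)*(-1900)))*(2321914 - 9498920) = (4638238 + (2 - 842/3 - 950/3))*(-7177006) = (4638238 - 1786/3)*(-7177006) = (13912928/3)*(-7177006) = -99853167733568/3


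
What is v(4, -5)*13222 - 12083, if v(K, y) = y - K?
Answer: -131081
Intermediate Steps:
v(4, -5)*13222 - 12083 = (-5 - 1*4)*13222 - 12083 = (-5 - 4)*13222 - 12083 = -9*13222 - 12083 = -118998 - 12083 = -131081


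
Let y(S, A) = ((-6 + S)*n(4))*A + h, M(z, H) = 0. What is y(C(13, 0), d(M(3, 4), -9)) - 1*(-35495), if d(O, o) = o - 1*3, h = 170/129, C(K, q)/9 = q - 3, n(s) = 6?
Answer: 4885529/129 ≈ 37872.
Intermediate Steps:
C(K, q) = -27 + 9*q (C(K, q) = 9*(q - 3) = 9*(-3 + q) = -27 + 9*q)
h = 170/129 (h = 170*(1/129) = 170/129 ≈ 1.3178)
d(O, o) = -3 + o (d(O, o) = o - 3 = -3 + o)
y(S, A) = 170/129 + A*(-36 + 6*S) (y(S, A) = ((-6 + S)*6)*A + 170/129 = (-36 + 6*S)*A + 170/129 = A*(-36 + 6*S) + 170/129 = 170/129 + A*(-36 + 6*S))
y(C(13, 0), d(M(3, 4), -9)) - 1*(-35495) = (170/129 - 36*(-3 - 9) + 6*(-3 - 9)*(-27 + 9*0)) - 1*(-35495) = (170/129 - 36*(-12) + 6*(-12)*(-27 + 0)) + 35495 = (170/129 + 432 + 6*(-12)*(-27)) + 35495 = (170/129 + 432 + 1944) + 35495 = 306674/129 + 35495 = 4885529/129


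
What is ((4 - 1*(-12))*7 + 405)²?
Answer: 267289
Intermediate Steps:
((4 - 1*(-12))*7 + 405)² = ((4 + 12)*7 + 405)² = (16*7 + 405)² = (112 + 405)² = 517² = 267289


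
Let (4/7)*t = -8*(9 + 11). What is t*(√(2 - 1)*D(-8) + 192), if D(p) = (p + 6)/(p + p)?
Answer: -53795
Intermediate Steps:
D(p) = (6 + p)/(2*p) (D(p) = (6 + p)/((2*p)) = (6 + p)*(1/(2*p)) = (6 + p)/(2*p))
t = -280 (t = 7*(-8*(9 + 11))/4 = 7*(-8*20)/4 = (7/4)*(-160) = -280)
t*(√(2 - 1)*D(-8) + 192) = -280*(√(2 - 1)*((½)*(6 - 8)/(-8)) + 192) = -280*(√1*((½)*(-⅛)*(-2)) + 192) = -280*(1*(⅛) + 192) = -280*(⅛ + 192) = -280*1537/8 = -53795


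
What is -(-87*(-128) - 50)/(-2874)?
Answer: 5543/1437 ≈ 3.8573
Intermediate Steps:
-(-87*(-128) - 50)/(-2874) = -(11136 - 50)*(-1/2874) = -1*11086*(-1/2874) = -11086*(-1/2874) = 5543/1437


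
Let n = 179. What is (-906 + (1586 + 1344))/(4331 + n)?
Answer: 92/205 ≈ 0.44878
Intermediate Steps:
(-906 + (1586 + 1344))/(4331 + n) = (-906 + (1586 + 1344))/(4331 + 179) = (-906 + 2930)/4510 = 2024*(1/4510) = 92/205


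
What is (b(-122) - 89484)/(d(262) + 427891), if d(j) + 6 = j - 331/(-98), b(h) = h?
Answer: -8781388/41958737 ≈ -0.20929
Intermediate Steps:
d(j) = -257/98 + j (d(j) = -6 + (j - 331/(-98)) = -6 + (j - 331*(-1/98)) = -6 + (j + 331/98) = -6 + (331/98 + j) = -257/98 + j)
(b(-122) - 89484)/(d(262) + 427891) = (-122 - 89484)/((-257/98 + 262) + 427891) = -89606/(25419/98 + 427891) = -89606/41958737/98 = -89606*98/41958737 = -8781388/41958737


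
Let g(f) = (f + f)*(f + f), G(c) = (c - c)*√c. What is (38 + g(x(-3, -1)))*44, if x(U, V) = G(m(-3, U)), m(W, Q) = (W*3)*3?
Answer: 1672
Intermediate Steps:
m(W, Q) = 9*W (m(W, Q) = (3*W)*3 = 9*W)
G(c) = 0 (G(c) = 0*√c = 0)
x(U, V) = 0
g(f) = 4*f² (g(f) = (2*f)*(2*f) = 4*f²)
(38 + g(x(-3, -1)))*44 = (38 + 4*0²)*44 = (38 + 4*0)*44 = (38 + 0)*44 = 38*44 = 1672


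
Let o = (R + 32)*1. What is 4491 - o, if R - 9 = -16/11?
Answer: 48966/11 ≈ 4451.5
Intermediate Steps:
R = 83/11 (R = 9 - 16/11 = 83/11 ≈ 7.5455)
o = 435/11 (o = (83/11 + 32)*1 = (435/11)*1 = 435/11 ≈ 39.545)
4491 - o = 4491 - 1*435/11 = 4491 - 435/11 = 48966/11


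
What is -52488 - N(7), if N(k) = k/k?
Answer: -52489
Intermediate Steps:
N(k) = 1
-52488 - N(7) = -52488 - 1*1 = -52488 - 1 = -52489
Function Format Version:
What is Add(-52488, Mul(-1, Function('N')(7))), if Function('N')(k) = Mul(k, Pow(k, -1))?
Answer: -52489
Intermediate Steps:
Function('N')(k) = 1
Add(-52488, Mul(-1, Function('N')(7))) = Add(-52488, Mul(-1, 1)) = Add(-52488, -1) = -52489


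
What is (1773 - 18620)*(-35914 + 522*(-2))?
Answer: 622631426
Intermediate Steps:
(1773 - 18620)*(-35914 + 522*(-2)) = -16847*(-35914 - 1044) = -16847*(-36958) = 622631426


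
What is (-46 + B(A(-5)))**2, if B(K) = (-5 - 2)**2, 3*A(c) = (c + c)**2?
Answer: 9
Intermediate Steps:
A(c) = 4*c**2/3 (A(c) = (c + c)**2/3 = (2*c)**2/3 = (4*c**2)/3 = 4*c**2/3)
B(K) = 49 (B(K) = (-7)**2 = 49)
(-46 + B(A(-5)))**2 = (-46 + 49)**2 = 3**2 = 9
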